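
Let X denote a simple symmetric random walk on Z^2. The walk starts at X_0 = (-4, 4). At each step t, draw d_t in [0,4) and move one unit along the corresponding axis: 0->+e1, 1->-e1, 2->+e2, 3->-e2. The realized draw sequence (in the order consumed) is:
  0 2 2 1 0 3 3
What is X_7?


t=0: X=(-4, 4), d=0 → +e1, X_1=(-3, 4)
t=1: X=(-3, 4), d=2 → +e2, X_2=(-3, 5)
t=2: X=(-3, 5), d=2 → +e2, X_3=(-3, 6)
t=3: X=(-3, 6), d=1 → -e1, X_4=(-4, 6)
t=4: X=(-4, 6), d=0 → +e1, X_5=(-3, 6)
t=5: X=(-3, 6), d=3 → -e2, X_6=(-3, 5)
t=6: X=(-3, 5), d=3 → -e2, X_7=(-3, 4)

(-3, 4)


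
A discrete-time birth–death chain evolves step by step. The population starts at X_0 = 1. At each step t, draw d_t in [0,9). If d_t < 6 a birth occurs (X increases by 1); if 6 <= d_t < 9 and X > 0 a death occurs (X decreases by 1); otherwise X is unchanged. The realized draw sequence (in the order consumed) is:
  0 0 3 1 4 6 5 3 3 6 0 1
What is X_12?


t=0: X=1, d=0 → birth, X_1=2
t=1: X=2, d=0 → birth, X_2=3
t=2: X=3, d=3 → birth, X_3=4
t=3: X=4, d=1 → birth, X_4=5
t=4: X=5, d=4 → birth, X_5=6
t=5: X=6, d=6 → death, X_6=5
t=6: X=5, d=5 → birth, X_7=6
t=7: X=6, d=3 → birth, X_8=7
t=8: X=7, d=3 → birth, X_9=8
t=9: X=8, d=6 → death, X_10=7
t=10: X=7, d=0 → birth, X_11=8
t=11: X=8, d=1 → birth, X_12=9

9


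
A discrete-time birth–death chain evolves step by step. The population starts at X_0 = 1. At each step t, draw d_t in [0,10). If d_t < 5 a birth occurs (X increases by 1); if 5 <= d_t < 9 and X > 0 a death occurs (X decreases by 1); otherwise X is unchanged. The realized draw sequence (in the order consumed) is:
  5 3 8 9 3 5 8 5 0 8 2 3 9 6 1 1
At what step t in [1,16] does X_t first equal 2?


12

t=0: X=1, d=5 → death, X_1=0
t=1: X=0, d=3 → birth, X_2=1
t=2: X=1, d=8 → death, X_3=0
t=3: X=0, d=9 → hold, X_4=0
t=4: X=0, d=3 → birth, X_5=1
t=5: X=1, d=5 → death, X_6=0
t=6: X=0, d=8 → hold, X_7=0
t=7: X=0, d=5 → hold, X_8=0
t=8: X=0, d=0 → birth, X_9=1
t=9: X=1, d=8 → death, X_10=0
t=10: X=0, d=2 → birth, X_11=1
t=11: X=1, d=3 → birth, X_12=2
t=12: X=2, d=9 → hold, X_13=2
t=13: X=2, d=6 → death, X_14=1
t=14: X=1, d=1 → birth, X_15=2
t=15: X=2, d=1 → birth, X_16=3


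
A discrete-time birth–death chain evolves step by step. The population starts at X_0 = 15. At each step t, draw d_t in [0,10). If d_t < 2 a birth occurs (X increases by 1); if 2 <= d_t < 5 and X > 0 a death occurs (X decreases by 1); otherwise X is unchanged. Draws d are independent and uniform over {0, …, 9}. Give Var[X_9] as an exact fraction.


X can drop by at most 1 per step and X_0 = 15 > T = 9, so X_t >= 15 − t >= 6 > 0 for every t <= 9: the floor at 0 (the 'and X > 0' condition) never binds. Hence X_9 = X_0 + Σ_{t<9} Y_t with i.i.d. increments Y_t = y(d_t) ∈ {+1, −1, 0}.
Outcome values over d=0..9: [1, 1, -1, -1, -1, 0, 0, 0, 0, 0]
Σy = -1, Σy² = 5, M = 10
μ = -1/10 = -1/10,  σ² = 5/10 − (-1/10)² = 49/100
Independent increments: Var[X_9] = 9·σ² = 9·(49/100) = 441/100

441/100


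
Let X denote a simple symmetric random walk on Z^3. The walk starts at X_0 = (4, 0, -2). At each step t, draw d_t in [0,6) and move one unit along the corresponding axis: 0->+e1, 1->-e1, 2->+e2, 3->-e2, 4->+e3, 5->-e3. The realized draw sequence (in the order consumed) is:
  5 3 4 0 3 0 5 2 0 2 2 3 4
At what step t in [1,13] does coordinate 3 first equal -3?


1

t=0: X=(4, 0, -2), d=5 → -e3, X_1=(4, 0, -3)
t=1: X=(4, 0, -3), d=3 → -e2, X_2=(4, -1, -3)
t=2: X=(4, -1, -3), d=4 → +e3, X_3=(4, -1, -2)
t=3: X=(4, -1, -2), d=0 → +e1, X_4=(5, -1, -2)
t=4: X=(5, -1, -2), d=3 → -e2, X_5=(5, -2, -2)
t=5: X=(5, -2, -2), d=0 → +e1, X_6=(6, -2, -2)
t=6: X=(6, -2, -2), d=5 → -e3, X_7=(6, -2, -3)
t=7: X=(6, -2, -3), d=2 → +e2, X_8=(6, -1, -3)
t=8: X=(6, -1, -3), d=0 → +e1, X_9=(7, -1, -3)
t=9: X=(7, -1, -3), d=2 → +e2, X_10=(7, 0, -3)
t=10: X=(7, 0, -3), d=2 → +e2, X_11=(7, 1, -3)
t=11: X=(7, 1, -3), d=3 → -e2, X_12=(7, 0, -3)
t=12: X=(7, 0, -3), d=4 → +e3, X_13=(7, 0, -2)


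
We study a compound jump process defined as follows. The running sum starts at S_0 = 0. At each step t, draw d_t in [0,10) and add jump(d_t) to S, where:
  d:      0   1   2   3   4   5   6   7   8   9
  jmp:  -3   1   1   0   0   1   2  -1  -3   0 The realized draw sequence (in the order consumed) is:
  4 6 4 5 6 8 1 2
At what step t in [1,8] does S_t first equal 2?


t=0: S=0, d=4, jump=0, S_1=0
t=1: S=0, d=6, jump=2, S_2=2
t=2: S=2, d=4, jump=0, S_3=2
t=3: S=2, d=5, jump=1, S_4=3
t=4: S=3, d=6, jump=2, S_5=5
t=5: S=5, d=8, jump=-3, S_6=2
t=6: S=2, d=1, jump=1, S_7=3
t=7: S=3, d=2, jump=1, S_8=4

2


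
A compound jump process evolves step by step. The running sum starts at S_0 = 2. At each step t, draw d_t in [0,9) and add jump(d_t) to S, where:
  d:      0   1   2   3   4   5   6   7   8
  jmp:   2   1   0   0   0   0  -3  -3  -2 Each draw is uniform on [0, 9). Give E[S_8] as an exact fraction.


Outcome values over d=0..8: [2, 1, 0, 0, 0, 0, -3, -3, -2]
Σy = -5, Σy² = 27, M = 9
μ = -5/9 = -5/9,  σ² = 27/9 − (-5/9)² = 218/81
E[S_8] = 2 + 8·(-5/9) = -22/9

-22/9


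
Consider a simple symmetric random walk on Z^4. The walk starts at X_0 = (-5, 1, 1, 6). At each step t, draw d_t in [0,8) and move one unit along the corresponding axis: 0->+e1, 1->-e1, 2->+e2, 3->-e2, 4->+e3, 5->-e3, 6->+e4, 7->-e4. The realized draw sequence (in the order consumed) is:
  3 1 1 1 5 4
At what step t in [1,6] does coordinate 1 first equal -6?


t=0: X=(-5, 1, 1, 6), d=3 → -e2, X_1=(-5, 0, 1, 6)
t=1: X=(-5, 0, 1, 6), d=1 → -e1, X_2=(-6, 0, 1, 6)
t=2: X=(-6, 0, 1, 6), d=1 → -e1, X_3=(-7, 0, 1, 6)
t=3: X=(-7, 0, 1, 6), d=1 → -e1, X_4=(-8, 0, 1, 6)
t=4: X=(-8, 0, 1, 6), d=5 → -e3, X_5=(-8, 0, 0, 6)
t=5: X=(-8, 0, 0, 6), d=4 → +e3, X_6=(-8, 0, 1, 6)

2


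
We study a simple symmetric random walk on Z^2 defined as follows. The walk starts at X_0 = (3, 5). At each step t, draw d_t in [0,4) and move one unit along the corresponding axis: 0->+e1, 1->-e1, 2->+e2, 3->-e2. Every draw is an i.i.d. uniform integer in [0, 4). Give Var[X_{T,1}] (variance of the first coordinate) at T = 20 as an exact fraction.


Outcome values over d=0..3: [1, -1, 0, 0]
Σy = 0, Σy² = 2, M = 4
μ = 0/4 = 0,  σ² = 2/4 − (0)² = 1/2
Independent increments: Var[X_20] = 20·σ² = 20·(1/2) = 10

10


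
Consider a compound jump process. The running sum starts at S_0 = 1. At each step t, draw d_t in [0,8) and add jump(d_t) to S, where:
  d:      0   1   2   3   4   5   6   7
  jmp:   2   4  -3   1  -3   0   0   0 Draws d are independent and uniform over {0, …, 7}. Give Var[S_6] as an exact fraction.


933/32

Outcome values over d=0..7: [2, 4, -3, 1, -3, 0, 0, 0]
Σy = 1, Σy² = 39, M = 8
μ = 1/8 = 1/8,  σ² = 39/8 − (1/8)² = 311/64
Independent increments: Var[S_6] = 6·σ² = 6·(311/64) = 933/32


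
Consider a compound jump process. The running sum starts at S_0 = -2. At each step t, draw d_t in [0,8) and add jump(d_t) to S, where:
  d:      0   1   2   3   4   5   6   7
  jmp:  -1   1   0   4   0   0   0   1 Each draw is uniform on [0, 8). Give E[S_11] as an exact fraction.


Outcome values over d=0..7: [-1, 1, 0, 4, 0, 0, 0, 1]
Σy = 5, Σy² = 19, M = 8
μ = 5/8 = 5/8,  σ² = 19/8 − (5/8)² = 127/64
E[S_11] = -2 + 11·(5/8) = 39/8

39/8


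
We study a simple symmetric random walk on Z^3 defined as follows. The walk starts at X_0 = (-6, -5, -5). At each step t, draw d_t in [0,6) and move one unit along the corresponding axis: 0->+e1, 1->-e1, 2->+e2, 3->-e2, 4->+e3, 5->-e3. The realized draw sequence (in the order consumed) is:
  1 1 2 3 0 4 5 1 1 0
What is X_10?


(-8, -5, -5)

t=0: X=(-6, -5, -5), d=1 → -e1, X_1=(-7, -5, -5)
t=1: X=(-7, -5, -5), d=1 → -e1, X_2=(-8, -5, -5)
t=2: X=(-8, -5, -5), d=2 → +e2, X_3=(-8, -4, -5)
t=3: X=(-8, -4, -5), d=3 → -e2, X_4=(-8, -5, -5)
t=4: X=(-8, -5, -5), d=0 → +e1, X_5=(-7, -5, -5)
t=5: X=(-7, -5, -5), d=4 → +e3, X_6=(-7, -5, -4)
t=6: X=(-7, -5, -4), d=5 → -e3, X_7=(-7, -5, -5)
t=7: X=(-7, -5, -5), d=1 → -e1, X_8=(-8, -5, -5)
t=8: X=(-8, -5, -5), d=1 → -e1, X_9=(-9, -5, -5)
t=9: X=(-9, -5, -5), d=0 → +e1, X_10=(-8, -5, -5)


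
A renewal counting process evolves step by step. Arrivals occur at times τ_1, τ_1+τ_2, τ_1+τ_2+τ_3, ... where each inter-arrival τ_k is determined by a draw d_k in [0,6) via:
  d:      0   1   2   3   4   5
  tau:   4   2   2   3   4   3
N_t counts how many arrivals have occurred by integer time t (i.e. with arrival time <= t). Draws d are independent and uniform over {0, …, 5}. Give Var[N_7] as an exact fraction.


Inter-arrival values over d=0..5: [4, 2, 2, 3, 4, 3]
Each d has probability 1/6, so the pmf of τ is: f(2) = 1/3, f(3) = 1/3, f(4) = 1/3
Let p_n(j) = P(N_n = j), with p_0 = [1]. Condition on τ_1: p_n(0) = P(τ > n), and for j >= 1, p_n(j) = Σ_{k<=n} f(k)·p_{n−k}(j−1)
p_1 = [1]  (j = 0)
p_2 = [2/3, 1/3]  (j = 0..1)
p_3 = [1/3, 2/3]  (j = 0..1)
p_4 = [0, 8/9, 1/9]  (j = 0..2)
p_5 = [0, 2/3, 1/3]  (j = 0..2)
p_6 = [0, 1/3, 17/27, 1/27]  (j = 0..3)
p_7 = [0, 1/9, 20/27, 4/27]  (j = 0..3)
E[N_7] = Σ j·p_7(j) = 55/27;  E[N_7²] = Σ j²·p_7(j) = 119/27
Var[N_7] = 119/27 − (55/27)² = 188/729

188/729


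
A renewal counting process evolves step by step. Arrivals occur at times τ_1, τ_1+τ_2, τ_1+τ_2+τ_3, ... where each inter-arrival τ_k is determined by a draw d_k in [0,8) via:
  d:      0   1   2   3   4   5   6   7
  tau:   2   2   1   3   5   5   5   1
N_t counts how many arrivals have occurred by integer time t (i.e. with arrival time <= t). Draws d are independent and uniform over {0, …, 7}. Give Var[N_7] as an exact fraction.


Inter-arrival values over d=0..7: [2, 2, 1, 3, 5, 5, 5, 1]
Each d has probability 1/8, so the pmf of τ is: f(1) = 1/4, f(2) = 1/4, f(3) = 1/8, f(5) = 3/8
Let p_n(j) = P(N_n = j), with p_0 = [1]. Condition on τ_1: p_n(0) = P(τ > n), and for j >= 1, p_n(j) = Σ_{k<=n} f(k)·p_{n−k}(j−1)
p_1 = [3/4, 1/4]  (j = 0..1)
p_2 = [1/2, 7/16, 1/16]  (j = 0..2)
p_3 = [3/8, 7/16, 11/64, 1/64]  (j = 0..3)
p_4 = [3/8, 5/16, 1/4, 15/256, 1/256]  (j = 0..4)
p_5 = [0, 5/8, 31/128, 29/256, 19/1024, 1/1024]  (j = 0..5)
p_6 = [0, 27/64, 49/128, 37/256, 23/512, 23/4096, 1/4096]  (j = 0..6)
p_7 = [0, 15/64, 119/256, 27/128, 147/2048, 67/4096, 27/16384, 1/16384]  (j = 0..7)
E[N_7] = Σ j·p_7(j) = 35653/16384;  E[N_7²] = Σ j²·p_7(j) = 91945/16384
Var[N_7] = 91945/16384 − (35653/16384)² = 235290471/268435456

235290471/268435456


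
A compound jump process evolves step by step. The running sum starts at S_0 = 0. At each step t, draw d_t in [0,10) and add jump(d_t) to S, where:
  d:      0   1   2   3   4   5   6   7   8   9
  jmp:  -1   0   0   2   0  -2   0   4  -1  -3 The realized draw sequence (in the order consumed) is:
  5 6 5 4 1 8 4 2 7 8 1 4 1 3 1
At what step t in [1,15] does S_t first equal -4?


t=0: S=0, d=5, jump=-2, S_1=-2
t=1: S=-2, d=6, jump=0, S_2=-2
t=2: S=-2, d=5, jump=-2, S_3=-4
t=3: S=-4, d=4, jump=0, S_4=-4
t=4: S=-4, d=1, jump=0, S_5=-4
t=5: S=-4, d=8, jump=-1, S_6=-5
t=6: S=-5, d=4, jump=0, S_7=-5
t=7: S=-5, d=2, jump=0, S_8=-5
t=8: S=-5, d=7, jump=4, S_9=-1
t=9: S=-1, d=8, jump=-1, S_10=-2
t=10: S=-2, d=1, jump=0, S_11=-2
t=11: S=-2, d=4, jump=0, S_12=-2
t=12: S=-2, d=1, jump=0, S_13=-2
t=13: S=-2, d=3, jump=2, S_14=0
t=14: S=0, d=1, jump=0, S_15=0

3


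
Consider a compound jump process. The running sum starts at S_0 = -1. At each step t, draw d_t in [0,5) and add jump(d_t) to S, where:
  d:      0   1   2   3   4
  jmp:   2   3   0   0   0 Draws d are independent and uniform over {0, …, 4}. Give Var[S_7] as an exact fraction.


56/5

Outcome values over d=0..4: [2, 3, 0, 0, 0]
Σy = 5, Σy² = 13, M = 5
μ = 5/5 = 1,  σ² = 13/5 − (1)² = 8/5
Independent increments: Var[S_7] = 7·σ² = 7·(8/5) = 56/5


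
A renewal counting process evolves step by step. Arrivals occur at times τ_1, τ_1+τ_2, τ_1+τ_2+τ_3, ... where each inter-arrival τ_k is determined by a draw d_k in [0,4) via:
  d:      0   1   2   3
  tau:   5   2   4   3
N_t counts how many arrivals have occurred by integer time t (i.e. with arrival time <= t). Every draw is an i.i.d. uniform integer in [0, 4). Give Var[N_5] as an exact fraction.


39/256

Inter-arrival values over d=0..3: [5, 2, 4, 3]
Each d has probability 1/4, so the pmf of τ is: f(2) = 1/4, f(3) = 1/4, f(4) = 1/4, f(5) = 1/4
Let p_n(j) = P(N_n = j), with p_0 = [1]. Condition on τ_1: p_n(0) = P(τ > n), and for j >= 1, p_n(j) = Σ_{k<=n} f(k)·p_{n−k}(j−1)
p_1 = [1]  (j = 0)
p_2 = [3/4, 1/4]  (j = 0..1)
p_3 = [1/2, 1/2]  (j = 0..1)
p_4 = [1/4, 11/16, 1/16]  (j = 0..2)
p_5 = [0, 13/16, 3/16]  (j = 0..2)
E[N_5] = Σ j·p_5(j) = 19/16;  E[N_5²] = Σ j²·p_5(j) = 25/16
Var[N_5] = 25/16 − (19/16)² = 39/256


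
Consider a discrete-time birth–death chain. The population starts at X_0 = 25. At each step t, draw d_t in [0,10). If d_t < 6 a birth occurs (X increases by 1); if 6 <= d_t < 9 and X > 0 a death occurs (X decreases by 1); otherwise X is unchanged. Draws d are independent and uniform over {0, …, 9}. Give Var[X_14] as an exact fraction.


X can drop by at most 1 per step and X_0 = 25 > T = 14, so X_t >= 25 − t >= 11 > 0 for every t <= 14: the floor at 0 (the 'and X > 0' condition) never binds. Hence X_14 = X_0 + Σ_{t<14} Y_t with i.i.d. increments Y_t = y(d_t) ∈ {+1, −1, 0}.
Outcome values over d=0..9: [1, 1, 1, 1, 1, 1, -1, -1, -1, 0]
Σy = 3, Σy² = 9, M = 10
μ = 3/10 = 3/10,  σ² = 9/10 − (3/10)² = 81/100
Independent increments: Var[X_14] = 14·σ² = 14·(81/100) = 567/50

567/50


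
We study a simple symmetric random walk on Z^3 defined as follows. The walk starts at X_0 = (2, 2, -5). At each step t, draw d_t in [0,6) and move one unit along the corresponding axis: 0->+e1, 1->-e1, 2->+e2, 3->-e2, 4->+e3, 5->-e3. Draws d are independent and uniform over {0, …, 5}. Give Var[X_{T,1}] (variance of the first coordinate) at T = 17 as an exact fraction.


Outcome values over d=0..5: [1, -1, 0, 0, 0, 0]
Σy = 0, Σy² = 2, M = 6
μ = 0/6 = 0,  σ² = 2/6 − (0)² = 1/3
Independent increments: Var[X_17] = 17·σ² = 17·(1/3) = 17/3

17/3


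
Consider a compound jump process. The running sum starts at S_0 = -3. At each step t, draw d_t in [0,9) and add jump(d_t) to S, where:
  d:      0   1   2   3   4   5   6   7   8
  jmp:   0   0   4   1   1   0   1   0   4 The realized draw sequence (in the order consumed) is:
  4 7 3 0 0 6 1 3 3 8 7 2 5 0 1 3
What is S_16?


t=0: S=-3, d=4, jump=1, S_1=-2
t=1: S=-2, d=7, jump=0, S_2=-2
t=2: S=-2, d=3, jump=1, S_3=-1
t=3: S=-1, d=0, jump=0, S_4=-1
t=4: S=-1, d=0, jump=0, S_5=-1
t=5: S=-1, d=6, jump=1, S_6=0
t=6: S=0, d=1, jump=0, S_7=0
t=7: S=0, d=3, jump=1, S_8=1
t=8: S=1, d=3, jump=1, S_9=2
t=9: S=2, d=8, jump=4, S_10=6
t=10: S=6, d=7, jump=0, S_11=6
t=11: S=6, d=2, jump=4, S_12=10
t=12: S=10, d=5, jump=0, S_13=10
t=13: S=10, d=0, jump=0, S_14=10
t=14: S=10, d=1, jump=0, S_15=10
t=15: S=10, d=3, jump=1, S_16=11

11


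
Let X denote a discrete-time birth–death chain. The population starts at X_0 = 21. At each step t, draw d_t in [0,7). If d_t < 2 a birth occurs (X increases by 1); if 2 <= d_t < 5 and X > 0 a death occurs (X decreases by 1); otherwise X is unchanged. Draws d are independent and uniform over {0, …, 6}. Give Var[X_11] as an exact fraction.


374/49

X can drop by at most 1 per step and X_0 = 21 > T = 11, so X_t >= 21 − t >= 10 > 0 for every t <= 11: the floor at 0 (the 'and X > 0' condition) never binds. Hence X_11 = X_0 + Σ_{t<11} Y_t with i.i.d. increments Y_t = y(d_t) ∈ {+1, −1, 0}.
Outcome values over d=0..6: [1, 1, -1, -1, -1, 0, 0]
Σy = -1, Σy² = 5, M = 7
μ = -1/7 = -1/7,  σ² = 5/7 − (-1/7)² = 34/49
Independent increments: Var[X_11] = 11·σ² = 11·(34/49) = 374/49


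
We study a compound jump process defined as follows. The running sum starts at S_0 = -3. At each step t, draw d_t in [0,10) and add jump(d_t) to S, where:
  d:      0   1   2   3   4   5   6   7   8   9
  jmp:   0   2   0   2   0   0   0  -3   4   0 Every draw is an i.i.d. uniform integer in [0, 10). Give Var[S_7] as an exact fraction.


Outcome values over d=0..9: [0, 2, 0, 2, 0, 0, 0, -3, 4, 0]
Σy = 5, Σy² = 33, M = 10
μ = 5/10 = 1/2,  σ² = 33/10 − (1/2)² = 61/20
Independent increments: Var[S_7] = 7·σ² = 7·(61/20) = 427/20

427/20


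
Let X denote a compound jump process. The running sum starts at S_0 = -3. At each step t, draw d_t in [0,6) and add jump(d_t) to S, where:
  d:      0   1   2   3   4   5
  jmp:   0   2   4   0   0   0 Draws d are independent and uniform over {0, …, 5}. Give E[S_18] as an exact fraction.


Outcome values over d=0..5: [0, 2, 4, 0, 0, 0]
Σy = 6, Σy² = 20, M = 6
μ = 6/6 = 1,  σ² = 20/6 − (1)² = 7/3
E[S_18] = -3 + 18·(1) = 15

15


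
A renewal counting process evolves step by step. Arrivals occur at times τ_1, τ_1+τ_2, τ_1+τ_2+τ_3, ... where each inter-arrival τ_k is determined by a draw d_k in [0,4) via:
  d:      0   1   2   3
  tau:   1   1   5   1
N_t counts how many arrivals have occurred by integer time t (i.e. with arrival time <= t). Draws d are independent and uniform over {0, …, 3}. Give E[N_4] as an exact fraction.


Inter-arrival values over d=0..3: [1, 1, 5, 1]
Each d has probability 1/4, so the pmf of τ is: f(1) = 3/4, f(5) = 1/4
Renewal equation for m(n) = E[N_n]: condition on τ_1 = k (if k <= n, one arrival plus a fresh copy on the remaining n−k steps): m(n) = F(n) + Σ_{k<=n} f(k)·m(n−k), where F(n) = P(τ <= n) and m(0) = 0
m(1) = F(1) = 3/4
m(2) = F(2) + f(1)·m(1) = 3/4 + 3/4·3/4 = 21/16
m(3) = F(3) + f(1)·m(2) = 3/4 + 3/4·21/16 = 111/64
m(4) = F(4) + f(1)·m(3) = 3/4 + 3/4·111/64 = 525/256
E[N_4] = m(4) = 525/256

525/256


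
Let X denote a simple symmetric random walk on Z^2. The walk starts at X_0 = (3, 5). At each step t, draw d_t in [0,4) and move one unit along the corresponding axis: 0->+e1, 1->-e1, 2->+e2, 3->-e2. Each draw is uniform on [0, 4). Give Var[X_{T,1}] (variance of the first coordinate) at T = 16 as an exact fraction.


Outcome values over d=0..3: [1, -1, 0, 0]
Σy = 0, Σy² = 2, M = 4
μ = 0/4 = 0,  σ² = 2/4 − (0)² = 1/2
Independent increments: Var[X_16] = 16·σ² = 16·(1/2) = 8

8


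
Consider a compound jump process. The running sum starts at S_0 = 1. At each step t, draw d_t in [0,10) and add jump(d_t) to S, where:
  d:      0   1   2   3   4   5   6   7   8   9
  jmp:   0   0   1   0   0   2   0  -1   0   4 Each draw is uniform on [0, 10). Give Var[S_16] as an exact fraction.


Outcome values over d=0..9: [0, 0, 1, 0, 0, 2, 0, -1, 0, 4]
Σy = 6, Σy² = 22, M = 10
μ = 6/10 = 3/5,  σ² = 22/10 − (3/5)² = 46/25
Independent increments: Var[S_16] = 16·σ² = 16·(46/25) = 736/25

736/25


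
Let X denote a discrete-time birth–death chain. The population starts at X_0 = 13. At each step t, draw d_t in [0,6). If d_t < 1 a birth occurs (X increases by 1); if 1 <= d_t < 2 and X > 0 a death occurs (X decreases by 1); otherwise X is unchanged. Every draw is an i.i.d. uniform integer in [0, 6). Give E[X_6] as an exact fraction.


X can drop by at most 1 per step and X_0 = 13 > T = 6, so X_t >= 13 − t >= 7 > 0 for every t <= 6: the floor at 0 (the 'and X > 0' condition) never binds. Hence X_6 = X_0 + Σ_{t<6} Y_t with i.i.d. increments Y_t = y(d_t) ∈ {+1, −1, 0}.
Outcome values over d=0..5: [1, -1, 0, 0, 0, 0]
Σy = 0, Σy² = 2, M = 6
μ = 0/6 = 0,  σ² = 2/6 − (0)² = 1/3
E[X_6] = 13 + 6·(0) = 13

13


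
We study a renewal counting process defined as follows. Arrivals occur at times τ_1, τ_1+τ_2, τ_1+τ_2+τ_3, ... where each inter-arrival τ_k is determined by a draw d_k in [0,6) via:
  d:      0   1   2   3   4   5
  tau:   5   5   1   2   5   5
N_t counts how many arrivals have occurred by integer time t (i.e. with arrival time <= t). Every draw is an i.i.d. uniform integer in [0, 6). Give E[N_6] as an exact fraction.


Inter-arrival values over d=0..5: [5, 5, 1, 2, 5, 5]
Each d has probability 1/6, so the pmf of τ is: f(1) = 1/6, f(2) = 1/6, f(5) = 2/3
Renewal equation for m(n) = E[N_n]: condition on τ_1 = k (if k <= n, one arrival plus a fresh copy on the remaining n−k steps): m(n) = F(n) + Σ_{k<=n} f(k)·m(n−k), where F(n) = P(τ <= n) and m(0) = 0
m(1) = F(1) = 1/6
m(2) = F(2) + f(1)·m(1) = 1/3 + 1/6·1/6 = 13/36
m(3) = F(3) + f(1)·m(2) + f(2)·m(1) = 1/3 + 1/6·13/36 + 1/6·1/6 = 91/216
m(4) = F(4) + f(1)·m(3) + f(2)·m(2) = 1/3 + 1/6·91/216 + 1/6·13/36 = 601/1296
m(5) = F(5) + f(1)·m(4) + f(2)·m(3) = 1 + 1/6·601/1296 + 1/6·91/216 = 8923/7776
m(6) = F(6) + f(1)·m(5) + f(2)·m(4) + f(5)·m(1) = 1 + 1/6·8923/7776 + 1/6·601/1296 + 2/3·1/6 = 64369/46656
E[N_6] = m(6) = 64369/46656

64369/46656


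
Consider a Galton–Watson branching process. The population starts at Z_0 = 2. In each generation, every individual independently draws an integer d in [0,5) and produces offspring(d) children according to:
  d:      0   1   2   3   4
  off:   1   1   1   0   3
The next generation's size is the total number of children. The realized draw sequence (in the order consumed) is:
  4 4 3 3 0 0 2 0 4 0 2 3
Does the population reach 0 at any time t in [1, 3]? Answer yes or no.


no

gen 0: Z_0=2, draws=[4, 4], offspring=[3, 3], Z_1=6
gen 1: Z_1=6, draws=[3, 3, 0, 0, 2, 0], offspring=[0, 0, 1, 1, 1, 1], Z_2=4
gen 2: Z_2=4, draws=[4, 0, 2, 3], offspring=[3, 1, 1, 0], Z_3=5


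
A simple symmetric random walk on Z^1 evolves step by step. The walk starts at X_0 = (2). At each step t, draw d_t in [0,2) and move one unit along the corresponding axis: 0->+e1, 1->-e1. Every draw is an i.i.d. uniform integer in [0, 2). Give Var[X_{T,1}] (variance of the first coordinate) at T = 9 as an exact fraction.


9

Outcome values over d=0..1: [1, -1]
Σy = 0, Σy² = 2, M = 2
μ = 0/2 = 0,  σ² = 2/2 − (0)² = 1
Independent increments: Var[X_9] = 9·σ² = 9·(1) = 9


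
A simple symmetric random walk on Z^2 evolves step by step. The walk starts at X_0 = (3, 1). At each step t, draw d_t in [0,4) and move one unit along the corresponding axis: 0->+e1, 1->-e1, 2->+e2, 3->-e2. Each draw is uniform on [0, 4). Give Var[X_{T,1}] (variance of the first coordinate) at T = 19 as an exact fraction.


Outcome values over d=0..3: [1, -1, 0, 0]
Σy = 0, Σy² = 2, M = 4
μ = 0/4 = 0,  σ² = 2/4 − (0)² = 1/2
Independent increments: Var[X_19] = 19·σ² = 19·(1/2) = 19/2

19/2


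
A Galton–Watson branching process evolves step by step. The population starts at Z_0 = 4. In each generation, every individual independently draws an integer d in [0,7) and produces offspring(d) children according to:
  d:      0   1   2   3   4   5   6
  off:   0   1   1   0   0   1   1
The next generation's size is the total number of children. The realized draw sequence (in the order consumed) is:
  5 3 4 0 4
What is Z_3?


gen 0: Z_0=4, draws=[5, 3, 4, 0], offspring=[1, 0, 0, 0], Z_1=1
gen 1: Z_1=1, draws=[4], offspring=[0], Z_2=0
gen 2: Z_2=0, draws=[], offspring=[], Z_3=0

0


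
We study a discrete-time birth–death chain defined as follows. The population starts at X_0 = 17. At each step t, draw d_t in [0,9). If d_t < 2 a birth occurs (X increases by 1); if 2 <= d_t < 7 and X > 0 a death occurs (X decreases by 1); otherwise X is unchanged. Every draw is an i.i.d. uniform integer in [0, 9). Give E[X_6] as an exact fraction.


X can drop by at most 1 per step and X_0 = 17 > T = 6, so X_t >= 17 − t >= 11 > 0 for every t <= 6: the floor at 0 (the 'and X > 0' condition) never binds. Hence X_6 = X_0 + Σ_{t<6} Y_t with i.i.d. increments Y_t = y(d_t) ∈ {+1, −1, 0}.
Outcome values over d=0..8: [1, 1, -1, -1, -1, -1, -1, 0, 0]
Σy = -3, Σy² = 7, M = 9
μ = -3/9 = -1/3,  σ² = 7/9 − (-1/3)² = 2/3
E[X_6] = 17 + 6·(-1/3) = 15

15


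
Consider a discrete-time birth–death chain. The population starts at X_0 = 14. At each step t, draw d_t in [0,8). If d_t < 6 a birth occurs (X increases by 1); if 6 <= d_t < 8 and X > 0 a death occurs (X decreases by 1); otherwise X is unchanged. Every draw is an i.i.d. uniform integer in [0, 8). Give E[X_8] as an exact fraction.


18

X can drop by at most 1 per step and X_0 = 14 > T = 8, so X_t >= 14 − t >= 6 > 0 for every t <= 8: the floor at 0 (the 'and X > 0' condition) never binds. Hence X_8 = X_0 + Σ_{t<8} Y_t with i.i.d. increments Y_t = y(d_t) ∈ {+1, −1, 0}.
Outcome values over d=0..7: [1, 1, 1, 1, 1, 1, -1, -1]
Σy = 4, Σy² = 8, M = 8
μ = 4/8 = 1/2,  σ² = 8/8 − (1/2)² = 3/4
E[X_8] = 14 + 8·(1/2) = 18


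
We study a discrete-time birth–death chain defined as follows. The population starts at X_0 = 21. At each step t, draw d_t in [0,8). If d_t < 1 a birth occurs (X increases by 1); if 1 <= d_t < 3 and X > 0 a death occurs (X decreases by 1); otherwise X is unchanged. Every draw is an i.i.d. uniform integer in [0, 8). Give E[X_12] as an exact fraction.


X can drop by at most 1 per step and X_0 = 21 > T = 12, so X_t >= 21 − t >= 9 > 0 for every t <= 12: the floor at 0 (the 'and X > 0' condition) never binds. Hence X_12 = X_0 + Σ_{t<12} Y_t with i.i.d. increments Y_t = y(d_t) ∈ {+1, −1, 0}.
Outcome values over d=0..7: [1, -1, -1, 0, 0, 0, 0, 0]
Σy = -1, Σy² = 3, M = 8
μ = -1/8 = -1/8,  σ² = 3/8 − (-1/8)² = 23/64
E[X_12] = 21 + 12·(-1/8) = 39/2

39/2


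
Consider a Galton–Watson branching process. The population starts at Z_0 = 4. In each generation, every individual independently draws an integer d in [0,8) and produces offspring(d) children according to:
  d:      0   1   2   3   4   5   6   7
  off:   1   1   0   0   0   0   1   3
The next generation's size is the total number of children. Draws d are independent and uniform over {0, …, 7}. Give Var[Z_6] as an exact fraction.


12272715/4194304

Outcome values over d=0..7: [1, 1, 0, 0, 0, 0, 1, 3]
Σy = 6, Σy² = 12, M = 8
μ = 6/8 = 3/4,  σ² = 12/8 − (3/4)² = 15/16
V_0 = 0, E_0 = 4
V_1 = 15/16·E_0 + (3/4)²·V_0 = 15/4;  E_1 = 3
V_2 = 15/16·E_1 + (3/4)²·V_1 = 315/64;  E_2 = 9/4
V_3 = 15/16·E_2 + (3/4)²·V_2 = 4995/1024;  E_3 = 27/16
V_4 = 15/16·E_3 + (3/4)²·V_3 = 70875/16384;  E_4 = 81/64
V_5 = 15/16·E_4 + (3/4)²·V_4 = 948915/262144;  E_5 = 243/256
V_6 = 15/16·E_5 + (3/4)²·V_5 = 12272715/4194304;  E_6 = 729/1024


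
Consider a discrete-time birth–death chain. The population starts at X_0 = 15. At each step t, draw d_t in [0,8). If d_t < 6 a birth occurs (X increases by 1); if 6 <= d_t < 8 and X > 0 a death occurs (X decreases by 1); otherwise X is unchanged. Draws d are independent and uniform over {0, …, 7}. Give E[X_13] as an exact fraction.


43/2

X can drop by at most 1 per step and X_0 = 15 > T = 13, so X_t >= 15 − t >= 2 > 0 for every t <= 13: the floor at 0 (the 'and X > 0' condition) never binds. Hence X_13 = X_0 + Σ_{t<13} Y_t with i.i.d. increments Y_t = y(d_t) ∈ {+1, −1, 0}.
Outcome values over d=0..7: [1, 1, 1, 1, 1, 1, -1, -1]
Σy = 4, Σy² = 8, M = 8
μ = 4/8 = 1/2,  σ² = 8/8 − (1/2)² = 3/4
E[X_13] = 15 + 13·(1/2) = 43/2


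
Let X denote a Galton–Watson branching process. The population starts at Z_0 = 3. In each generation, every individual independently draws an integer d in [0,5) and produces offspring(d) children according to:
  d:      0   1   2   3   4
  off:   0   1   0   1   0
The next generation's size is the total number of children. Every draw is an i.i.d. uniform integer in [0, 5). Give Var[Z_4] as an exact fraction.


Outcome values over d=0..4: [0, 1, 0, 1, 0]
Σy = 2, Σy² = 2, M = 5
μ = 2/5 = 2/5,  σ² = 2/5 − (2/5)² = 6/25
V_0 = 0, E_0 = 3
V_1 = 6/25·E_0 + (2/5)²·V_0 = 18/25;  E_1 = 6/5
V_2 = 6/25·E_1 + (2/5)²·V_1 = 252/625;  E_2 = 12/25
V_3 = 6/25·E_2 + (2/5)²·V_2 = 2808/15625;  E_3 = 24/125
V_4 = 6/25·E_3 + (2/5)²·V_3 = 29232/390625;  E_4 = 48/625

29232/390625


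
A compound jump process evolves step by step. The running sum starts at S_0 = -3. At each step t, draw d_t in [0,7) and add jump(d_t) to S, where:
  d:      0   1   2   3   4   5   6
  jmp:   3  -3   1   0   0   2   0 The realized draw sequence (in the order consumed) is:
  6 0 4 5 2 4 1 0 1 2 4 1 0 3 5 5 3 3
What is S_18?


t=0: S=-3, d=6, jump=0, S_1=-3
t=1: S=-3, d=0, jump=3, S_2=0
t=2: S=0, d=4, jump=0, S_3=0
t=3: S=0, d=5, jump=2, S_4=2
t=4: S=2, d=2, jump=1, S_5=3
t=5: S=3, d=4, jump=0, S_6=3
t=6: S=3, d=1, jump=-3, S_7=0
t=7: S=0, d=0, jump=3, S_8=3
t=8: S=3, d=1, jump=-3, S_9=0
t=9: S=0, d=2, jump=1, S_10=1
t=10: S=1, d=4, jump=0, S_11=1
t=11: S=1, d=1, jump=-3, S_12=-2
t=12: S=-2, d=0, jump=3, S_13=1
t=13: S=1, d=3, jump=0, S_14=1
t=14: S=1, d=5, jump=2, S_15=3
t=15: S=3, d=5, jump=2, S_16=5
t=16: S=5, d=3, jump=0, S_17=5
t=17: S=5, d=3, jump=0, S_18=5

5


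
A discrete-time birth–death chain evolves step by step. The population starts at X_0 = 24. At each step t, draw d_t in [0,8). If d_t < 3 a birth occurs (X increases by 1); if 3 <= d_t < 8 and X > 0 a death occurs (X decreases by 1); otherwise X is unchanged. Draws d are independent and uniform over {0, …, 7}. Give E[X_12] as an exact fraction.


21

X can drop by at most 1 per step and X_0 = 24 > T = 12, so X_t >= 24 − t >= 12 > 0 for every t <= 12: the floor at 0 (the 'and X > 0' condition) never binds. Hence X_12 = X_0 + Σ_{t<12} Y_t with i.i.d. increments Y_t = y(d_t) ∈ {+1, −1, 0}.
Outcome values over d=0..7: [1, 1, 1, -1, -1, -1, -1, -1]
Σy = -2, Σy² = 8, M = 8
μ = -2/8 = -1/4,  σ² = 8/8 − (-1/4)² = 15/16
E[X_12] = 24 + 12·(-1/4) = 21


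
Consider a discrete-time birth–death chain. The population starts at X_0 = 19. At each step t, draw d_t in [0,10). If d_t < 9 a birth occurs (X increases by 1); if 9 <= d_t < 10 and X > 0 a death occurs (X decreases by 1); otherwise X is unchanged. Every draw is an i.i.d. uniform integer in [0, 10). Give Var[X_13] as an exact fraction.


117/25

X can drop by at most 1 per step and X_0 = 19 > T = 13, so X_t >= 19 − t >= 6 > 0 for every t <= 13: the floor at 0 (the 'and X > 0' condition) never binds. Hence X_13 = X_0 + Σ_{t<13} Y_t with i.i.d. increments Y_t = y(d_t) ∈ {+1, −1, 0}.
Outcome values over d=0..9: [1, 1, 1, 1, 1, 1, 1, 1, 1, -1]
Σy = 8, Σy² = 10, M = 10
μ = 8/10 = 4/5,  σ² = 10/10 − (4/5)² = 9/25
Independent increments: Var[X_13] = 13·σ² = 13·(9/25) = 117/25


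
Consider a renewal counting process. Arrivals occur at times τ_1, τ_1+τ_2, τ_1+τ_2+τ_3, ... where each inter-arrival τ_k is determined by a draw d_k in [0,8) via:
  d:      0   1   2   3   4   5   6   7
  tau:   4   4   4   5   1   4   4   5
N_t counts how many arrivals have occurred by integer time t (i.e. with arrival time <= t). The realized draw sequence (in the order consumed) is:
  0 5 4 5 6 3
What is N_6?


1

draw d_1=0: τ_1=4, arrival time A_1=4
draw d_2=5: τ_2=4, arrival time A_2=8
draw d_3=4: τ_3=1, arrival time A_3=9
draw d_4=5: τ_4=4, arrival time A_4=13
draw d_5=6: τ_5=4, arrival time A_5=17
draw d_6=3: τ_6=5, arrival time A_6=22
N_t over t=0..6: 0:0 1:0 2:0 3:0 4:1 5:1 6:1


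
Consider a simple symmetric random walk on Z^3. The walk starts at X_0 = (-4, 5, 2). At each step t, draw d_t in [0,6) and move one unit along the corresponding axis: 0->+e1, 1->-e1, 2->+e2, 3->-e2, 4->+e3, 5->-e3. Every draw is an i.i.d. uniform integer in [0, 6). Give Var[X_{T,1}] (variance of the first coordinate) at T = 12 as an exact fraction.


4

Outcome values over d=0..5: [1, -1, 0, 0, 0, 0]
Σy = 0, Σy² = 2, M = 6
μ = 0/6 = 0,  σ² = 2/6 − (0)² = 1/3
Independent increments: Var[X_12] = 12·σ² = 12·(1/3) = 4


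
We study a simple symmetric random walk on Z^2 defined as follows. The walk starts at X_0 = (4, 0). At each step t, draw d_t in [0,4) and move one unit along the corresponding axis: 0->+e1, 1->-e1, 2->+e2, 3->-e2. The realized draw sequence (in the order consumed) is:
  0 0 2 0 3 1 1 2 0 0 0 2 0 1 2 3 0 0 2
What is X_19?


(10, 3)

t=0: X=(4, 0), d=0 → +e1, X_1=(5, 0)
t=1: X=(5, 0), d=0 → +e1, X_2=(6, 0)
t=2: X=(6, 0), d=2 → +e2, X_3=(6, 1)
t=3: X=(6, 1), d=0 → +e1, X_4=(7, 1)
t=4: X=(7, 1), d=3 → -e2, X_5=(7, 0)
t=5: X=(7, 0), d=1 → -e1, X_6=(6, 0)
t=6: X=(6, 0), d=1 → -e1, X_7=(5, 0)
t=7: X=(5, 0), d=2 → +e2, X_8=(5, 1)
t=8: X=(5, 1), d=0 → +e1, X_9=(6, 1)
t=9: X=(6, 1), d=0 → +e1, X_10=(7, 1)
t=10: X=(7, 1), d=0 → +e1, X_11=(8, 1)
t=11: X=(8, 1), d=2 → +e2, X_12=(8, 2)
t=12: X=(8, 2), d=0 → +e1, X_13=(9, 2)
t=13: X=(9, 2), d=1 → -e1, X_14=(8, 2)
t=14: X=(8, 2), d=2 → +e2, X_15=(8, 3)
t=15: X=(8, 3), d=3 → -e2, X_16=(8, 2)
t=16: X=(8, 2), d=0 → +e1, X_17=(9, 2)
t=17: X=(9, 2), d=0 → +e1, X_18=(10, 2)
t=18: X=(10, 2), d=2 → +e2, X_19=(10, 3)


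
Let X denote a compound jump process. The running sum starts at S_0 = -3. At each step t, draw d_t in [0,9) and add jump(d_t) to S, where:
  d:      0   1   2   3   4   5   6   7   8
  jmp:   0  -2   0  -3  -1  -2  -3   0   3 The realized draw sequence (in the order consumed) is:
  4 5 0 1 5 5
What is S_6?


t=0: S=-3, d=4, jump=-1, S_1=-4
t=1: S=-4, d=5, jump=-2, S_2=-6
t=2: S=-6, d=0, jump=0, S_3=-6
t=3: S=-6, d=1, jump=-2, S_4=-8
t=4: S=-8, d=5, jump=-2, S_5=-10
t=5: S=-10, d=5, jump=-2, S_6=-12

-12


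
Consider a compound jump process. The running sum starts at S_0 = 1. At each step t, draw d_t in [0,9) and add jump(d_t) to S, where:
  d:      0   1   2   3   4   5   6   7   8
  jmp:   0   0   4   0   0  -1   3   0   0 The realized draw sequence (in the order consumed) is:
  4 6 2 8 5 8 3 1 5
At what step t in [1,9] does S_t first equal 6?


9

t=0: S=1, d=4, jump=0, S_1=1
t=1: S=1, d=6, jump=3, S_2=4
t=2: S=4, d=2, jump=4, S_3=8
t=3: S=8, d=8, jump=0, S_4=8
t=4: S=8, d=5, jump=-1, S_5=7
t=5: S=7, d=8, jump=0, S_6=7
t=6: S=7, d=3, jump=0, S_7=7
t=7: S=7, d=1, jump=0, S_8=7
t=8: S=7, d=5, jump=-1, S_9=6


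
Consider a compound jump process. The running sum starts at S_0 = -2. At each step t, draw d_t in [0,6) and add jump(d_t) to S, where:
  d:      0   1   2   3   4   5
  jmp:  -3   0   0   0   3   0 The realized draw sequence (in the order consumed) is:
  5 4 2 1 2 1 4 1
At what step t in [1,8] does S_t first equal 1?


2

t=0: S=-2, d=5, jump=0, S_1=-2
t=1: S=-2, d=4, jump=3, S_2=1
t=2: S=1, d=2, jump=0, S_3=1
t=3: S=1, d=1, jump=0, S_4=1
t=4: S=1, d=2, jump=0, S_5=1
t=5: S=1, d=1, jump=0, S_6=1
t=6: S=1, d=4, jump=3, S_7=4
t=7: S=4, d=1, jump=0, S_8=4


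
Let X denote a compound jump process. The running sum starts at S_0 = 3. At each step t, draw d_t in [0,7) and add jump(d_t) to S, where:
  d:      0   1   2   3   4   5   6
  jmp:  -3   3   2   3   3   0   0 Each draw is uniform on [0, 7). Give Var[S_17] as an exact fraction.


Outcome values over d=0..6: [-3, 3, 2, 3, 3, 0, 0]
Σy = 8, Σy² = 40, M = 7
μ = 8/7 = 8/7,  σ² = 40/7 − (8/7)² = 216/49
Independent increments: Var[S_17] = 17·σ² = 17·(216/49) = 3672/49

3672/49


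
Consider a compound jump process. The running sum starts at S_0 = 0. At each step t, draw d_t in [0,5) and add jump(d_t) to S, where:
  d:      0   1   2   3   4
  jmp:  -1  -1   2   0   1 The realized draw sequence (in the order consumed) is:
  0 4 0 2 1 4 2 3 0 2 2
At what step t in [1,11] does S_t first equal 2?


9

t=0: S=0, d=0, jump=-1, S_1=-1
t=1: S=-1, d=4, jump=1, S_2=0
t=2: S=0, d=0, jump=-1, S_3=-1
t=3: S=-1, d=2, jump=2, S_4=1
t=4: S=1, d=1, jump=-1, S_5=0
t=5: S=0, d=4, jump=1, S_6=1
t=6: S=1, d=2, jump=2, S_7=3
t=7: S=3, d=3, jump=0, S_8=3
t=8: S=3, d=0, jump=-1, S_9=2
t=9: S=2, d=2, jump=2, S_10=4
t=10: S=4, d=2, jump=2, S_11=6


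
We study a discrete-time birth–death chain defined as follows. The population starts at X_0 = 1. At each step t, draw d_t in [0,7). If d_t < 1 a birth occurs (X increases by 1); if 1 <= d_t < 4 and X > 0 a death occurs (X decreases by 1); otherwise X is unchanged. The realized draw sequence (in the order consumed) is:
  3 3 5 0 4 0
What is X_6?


t=0: X=1, d=3 → death, X_1=0
t=1: X=0, d=3 → hold, X_2=0
t=2: X=0, d=5 → hold, X_3=0
t=3: X=0, d=0 → birth, X_4=1
t=4: X=1, d=4 → hold, X_5=1
t=5: X=1, d=0 → birth, X_6=2

2


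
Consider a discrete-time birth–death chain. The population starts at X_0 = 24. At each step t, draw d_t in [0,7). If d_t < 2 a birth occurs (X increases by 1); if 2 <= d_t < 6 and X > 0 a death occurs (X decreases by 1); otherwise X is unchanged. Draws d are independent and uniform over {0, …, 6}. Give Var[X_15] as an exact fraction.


X can drop by at most 1 per step and X_0 = 24 > T = 15, so X_t >= 24 − t >= 9 > 0 for every t <= 15: the floor at 0 (the 'and X > 0' condition) never binds. Hence X_15 = X_0 + Σ_{t<15} Y_t with i.i.d. increments Y_t = y(d_t) ∈ {+1, −1, 0}.
Outcome values over d=0..6: [1, 1, -1, -1, -1, -1, 0]
Σy = -2, Σy² = 6, M = 7
μ = -2/7 = -2/7,  σ² = 6/7 − (-2/7)² = 38/49
Independent increments: Var[X_15] = 15·σ² = 15·(38/49) = 570/49

570/49


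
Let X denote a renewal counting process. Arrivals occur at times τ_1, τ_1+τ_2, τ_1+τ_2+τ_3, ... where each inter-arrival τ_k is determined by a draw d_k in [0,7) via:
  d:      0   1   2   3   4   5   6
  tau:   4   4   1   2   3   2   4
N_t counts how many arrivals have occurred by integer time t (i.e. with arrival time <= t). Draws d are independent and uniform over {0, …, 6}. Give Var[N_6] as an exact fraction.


6704583850/13841287201

Inter-arrival values over d=0..6: [4, 4, 1, 2, 3, 2, 4]
Each d has probability 1/7, so the pmf of τ is: f(1) = 1/7, f(2) = 2/7, f(3) = 1/7, f(4) = 3/7
Let p_n(j) = P(N_n = j), with p_0 = [1]. Condition on τ_1: p_n(0) = P(τ > n), and for j >= 1, p_n(j) = Σ_{k<=n} f(k)·p_{n−k}(j−1)
p_1 = [6/7, 1/7]  (j = 0..1)
p_2 = [4/7, 20/49, 1/49]  (j = 0..2)
p_3 = [3/7, 23/49, 34/343, 1/343]  (j = 0..3)
p_4 = [0, 38/49, 10/49, 48/2401, 1/2401]  (j = 0..4)
p_5 = [0, 4/7, 125/343, 145/2401, 62/16807, 1/16807]  (j = 0..5)
p_6 = [0, 15/49, 187/343, 320/2401, 248/16807, 76/117649, 1/117649]  (j = 0..6)
E[N_6] = Σ j·p_6(j) = 218667/117649;  E[N_6²] = Σ j²·p_6(j) = 463411/117649
Var[N_6] = 463411/117649 − (218667/117649)² = 6704583850/13841287201


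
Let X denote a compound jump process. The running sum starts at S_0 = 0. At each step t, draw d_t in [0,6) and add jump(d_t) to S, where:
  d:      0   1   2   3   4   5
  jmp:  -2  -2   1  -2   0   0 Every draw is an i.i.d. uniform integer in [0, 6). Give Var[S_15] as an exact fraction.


Outcome values over d=0..5: [-2, -2, 1, -2, 0, 0]
Σy = -5, Σy² = 13, M = 6
μ = -5/6 = -5/6,  σ² = 13/6 − (-5/6)² = 53/36
Independent increments: Var[S_15] = 15·σ² = 15·(53/36) = 265/12

265/12


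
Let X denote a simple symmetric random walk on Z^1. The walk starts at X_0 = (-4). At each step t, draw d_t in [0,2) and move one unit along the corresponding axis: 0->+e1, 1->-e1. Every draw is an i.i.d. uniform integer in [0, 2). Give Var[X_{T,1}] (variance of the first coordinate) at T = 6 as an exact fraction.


Outcome values over d=0..1: [1, -1]
Σy = 0, Σy² = 2, M = 2
μ = 0/2 = 0,  σ² = 2/2 − (0)² = 1
Independent increments: Var[X_6] = 6·σ² = 6·(1) = 6

6


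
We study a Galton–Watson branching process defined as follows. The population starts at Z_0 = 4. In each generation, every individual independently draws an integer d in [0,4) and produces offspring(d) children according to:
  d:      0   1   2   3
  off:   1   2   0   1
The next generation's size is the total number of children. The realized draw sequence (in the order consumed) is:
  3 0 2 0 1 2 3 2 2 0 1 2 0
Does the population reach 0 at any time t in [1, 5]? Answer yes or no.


gen 0: Z_0=4, draws=[3, 0, 2, 0], offspring=[1, 1, 0, 1], Z_1=3
gen 1: Z_1=3, draws=[1, 2, 3], offspring=[2, 0, 1], Z_2=3
gen 2: Z_2=3, draws=[2, 2, 0], offspring=[0, 0, 1], Z_3=1
gen 3: Z_3=1, draws=[1], offspring=[2], Z_4=2
gen 4: Z_4=2, draws=[2, 0], offspring=[0, 1], Z_5=1

no


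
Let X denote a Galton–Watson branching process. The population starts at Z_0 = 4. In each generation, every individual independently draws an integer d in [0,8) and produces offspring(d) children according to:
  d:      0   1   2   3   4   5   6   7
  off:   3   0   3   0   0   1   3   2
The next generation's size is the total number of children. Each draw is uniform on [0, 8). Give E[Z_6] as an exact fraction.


Outcome values over d=0..7: [3, 0, 3, 0, 0, 1, 3, 2]
Σy = 12, Σy² = 32, M = 8
μ = 12/8 = 3/2,  σ² = 32/8 − (3/2)² = 7/4
E[Z_0] = 4
E[Z_1] = 3/2·E[Z_0] = 6
E[Z_2] = 3/2·E[Z_1] = 9
E[Z_3] = 3/2·E[Z_2] = 27/2
E[Z_4] = 3/2·E[Z_3] = 81/4
E[Z_5] = 3/2·E[Z_4] = 243/8
E[Z_6] = 3/2·E[Z_5] = 729/16

729/16
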